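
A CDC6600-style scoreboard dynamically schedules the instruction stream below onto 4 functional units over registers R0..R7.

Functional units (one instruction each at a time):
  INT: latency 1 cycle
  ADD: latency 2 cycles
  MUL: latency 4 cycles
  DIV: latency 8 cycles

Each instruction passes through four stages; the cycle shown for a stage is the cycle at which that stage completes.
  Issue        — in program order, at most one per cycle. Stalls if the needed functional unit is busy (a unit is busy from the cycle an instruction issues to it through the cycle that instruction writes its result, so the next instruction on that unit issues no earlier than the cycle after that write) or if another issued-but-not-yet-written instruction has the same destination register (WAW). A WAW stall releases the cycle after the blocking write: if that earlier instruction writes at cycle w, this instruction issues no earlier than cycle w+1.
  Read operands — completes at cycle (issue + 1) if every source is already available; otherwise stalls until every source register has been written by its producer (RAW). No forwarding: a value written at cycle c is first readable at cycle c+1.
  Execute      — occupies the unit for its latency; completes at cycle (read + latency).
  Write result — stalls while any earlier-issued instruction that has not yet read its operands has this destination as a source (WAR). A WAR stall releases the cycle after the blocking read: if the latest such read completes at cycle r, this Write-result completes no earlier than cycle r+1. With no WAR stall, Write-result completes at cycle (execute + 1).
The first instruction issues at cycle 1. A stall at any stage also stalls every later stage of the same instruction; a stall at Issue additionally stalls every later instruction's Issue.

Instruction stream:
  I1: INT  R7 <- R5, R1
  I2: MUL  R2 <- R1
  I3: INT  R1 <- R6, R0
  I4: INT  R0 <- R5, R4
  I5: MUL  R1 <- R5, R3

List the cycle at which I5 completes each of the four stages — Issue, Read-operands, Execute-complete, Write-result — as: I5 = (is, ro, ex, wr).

I1 -> (1, 2, 3, 4)
I2 -> (2, 3, 7, 8)
I3 -> (5, 6, 7, 8)  // struct: INT busy until I1 writes@4
I4 -> (9, 10, 11, 12)  // struct: INT busy until I3 writes@8
I5 -> (10, 11, 15, 16)

I5 = (10, 11, 15, 16)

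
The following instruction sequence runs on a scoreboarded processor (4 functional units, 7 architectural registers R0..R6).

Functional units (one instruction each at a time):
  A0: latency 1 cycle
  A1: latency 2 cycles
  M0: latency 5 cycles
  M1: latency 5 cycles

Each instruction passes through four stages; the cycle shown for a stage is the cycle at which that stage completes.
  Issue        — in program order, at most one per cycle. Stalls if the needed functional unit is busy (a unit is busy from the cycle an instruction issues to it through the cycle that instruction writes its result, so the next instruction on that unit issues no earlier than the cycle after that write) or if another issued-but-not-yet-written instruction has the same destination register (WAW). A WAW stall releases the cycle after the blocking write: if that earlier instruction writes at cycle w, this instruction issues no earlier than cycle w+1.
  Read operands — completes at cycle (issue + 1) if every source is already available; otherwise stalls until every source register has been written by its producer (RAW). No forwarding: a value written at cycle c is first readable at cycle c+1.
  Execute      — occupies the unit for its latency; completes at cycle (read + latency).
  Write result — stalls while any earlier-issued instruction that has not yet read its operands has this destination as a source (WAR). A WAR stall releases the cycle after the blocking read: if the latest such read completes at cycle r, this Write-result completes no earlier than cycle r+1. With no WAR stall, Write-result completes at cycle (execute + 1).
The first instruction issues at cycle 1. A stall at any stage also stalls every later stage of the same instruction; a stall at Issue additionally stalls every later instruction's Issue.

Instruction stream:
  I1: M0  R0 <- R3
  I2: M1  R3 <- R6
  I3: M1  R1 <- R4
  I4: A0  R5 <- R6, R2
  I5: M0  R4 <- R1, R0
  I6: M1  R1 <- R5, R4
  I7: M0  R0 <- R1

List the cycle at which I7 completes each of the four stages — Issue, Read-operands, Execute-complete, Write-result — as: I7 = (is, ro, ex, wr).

[I1] 1/2/7/8
[I2] 2/3/8/9
[I3] 10/11/16/17  (struct: M1 busy until I2 writes@9)
[I4] 11/12/13/14
[I5] 12/18/23/24  (RAW R1: wait I3 write@17)
[I6] 18/25/30/31  (struct: M1 busy until I3 writes@17; RAW R4: wait I5 write@24)
[I7] 25/32/37/38  (struct: M0 busy until I5 writes@24; RAW R1: wait I6 write@31)

I7 = (25, 32, 37, 38)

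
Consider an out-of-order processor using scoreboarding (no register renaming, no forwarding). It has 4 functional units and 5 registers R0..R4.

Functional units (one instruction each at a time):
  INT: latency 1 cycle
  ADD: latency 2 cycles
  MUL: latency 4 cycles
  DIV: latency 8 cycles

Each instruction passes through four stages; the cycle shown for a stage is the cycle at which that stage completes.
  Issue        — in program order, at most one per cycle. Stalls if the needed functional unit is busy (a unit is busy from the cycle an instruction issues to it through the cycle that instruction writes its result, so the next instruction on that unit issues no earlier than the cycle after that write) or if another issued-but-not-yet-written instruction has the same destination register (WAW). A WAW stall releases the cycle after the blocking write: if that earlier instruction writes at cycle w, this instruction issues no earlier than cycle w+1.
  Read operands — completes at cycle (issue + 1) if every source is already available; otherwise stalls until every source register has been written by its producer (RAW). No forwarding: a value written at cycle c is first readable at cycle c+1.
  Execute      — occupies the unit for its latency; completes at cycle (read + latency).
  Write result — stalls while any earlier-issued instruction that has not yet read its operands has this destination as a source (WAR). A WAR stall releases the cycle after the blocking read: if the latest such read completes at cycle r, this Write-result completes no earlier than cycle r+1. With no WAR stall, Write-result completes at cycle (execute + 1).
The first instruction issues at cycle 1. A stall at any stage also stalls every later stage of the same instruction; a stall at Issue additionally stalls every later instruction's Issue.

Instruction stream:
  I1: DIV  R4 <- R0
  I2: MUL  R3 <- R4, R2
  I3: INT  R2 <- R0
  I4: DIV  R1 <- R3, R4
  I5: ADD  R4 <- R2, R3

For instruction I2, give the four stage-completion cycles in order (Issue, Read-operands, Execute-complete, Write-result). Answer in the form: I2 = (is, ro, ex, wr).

c1: I1 issues→DIV
c2: I1 reads, I2 issues→MUL
c3: I3 issues→INT
c4: I3 reads
c5: I3 exec-done
c10: I1 exec-done
c11: I1 writes R4
c12: I2 reads, I4 issues→DIV
c13: I3 writes R2, I5 issues→ADD
c16: I2 exec-done
c17: I2 writes R3
c18: I4 reads, I5 reads
c20: I5 exec-done
c21: I5 writes R4
c26: I4 exec-done
c27: I4 writes R1

I2 = (2, 12, 16, 17)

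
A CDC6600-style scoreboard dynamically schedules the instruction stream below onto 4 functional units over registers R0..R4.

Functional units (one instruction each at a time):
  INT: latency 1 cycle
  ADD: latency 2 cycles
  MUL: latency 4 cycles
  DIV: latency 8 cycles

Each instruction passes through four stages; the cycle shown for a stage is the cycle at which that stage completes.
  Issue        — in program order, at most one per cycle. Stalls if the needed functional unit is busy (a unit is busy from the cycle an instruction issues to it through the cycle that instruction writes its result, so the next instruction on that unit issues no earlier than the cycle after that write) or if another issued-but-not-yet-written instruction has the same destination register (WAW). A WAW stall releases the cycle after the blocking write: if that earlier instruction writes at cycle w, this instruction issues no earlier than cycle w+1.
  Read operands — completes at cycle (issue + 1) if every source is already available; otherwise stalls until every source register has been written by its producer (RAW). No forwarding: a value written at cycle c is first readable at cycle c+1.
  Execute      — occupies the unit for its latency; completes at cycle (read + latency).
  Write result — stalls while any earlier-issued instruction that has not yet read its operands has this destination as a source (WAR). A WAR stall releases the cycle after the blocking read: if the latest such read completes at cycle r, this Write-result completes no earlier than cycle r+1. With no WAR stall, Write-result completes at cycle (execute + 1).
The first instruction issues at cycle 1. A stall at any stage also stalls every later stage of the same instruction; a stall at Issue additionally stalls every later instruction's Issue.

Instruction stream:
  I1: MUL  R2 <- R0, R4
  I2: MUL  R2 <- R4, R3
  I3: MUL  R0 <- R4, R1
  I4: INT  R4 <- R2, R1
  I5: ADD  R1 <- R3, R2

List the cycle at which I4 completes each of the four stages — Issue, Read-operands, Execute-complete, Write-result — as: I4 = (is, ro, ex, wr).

c1: I1 dispatched to MUL
c2: I1 operands ready
c6: I1 complete
c7: R2←I1
c8: I2 dispatched to MUL
c9: I2 operands ready
c13: I2 complete
c14: R2←I2
c15: I3 dispatched to MUL
c16: I3 operands ready, I4 dispatched to INT
c17: I4 operands ready, I5 dispatched to ADD
c18: I4 complete, I5 operands ready
c19: R4←I4
c20: I3 complete, I5 complete
c21: R0←I3, R1←I5

I4 = (16, 17, 18, 19)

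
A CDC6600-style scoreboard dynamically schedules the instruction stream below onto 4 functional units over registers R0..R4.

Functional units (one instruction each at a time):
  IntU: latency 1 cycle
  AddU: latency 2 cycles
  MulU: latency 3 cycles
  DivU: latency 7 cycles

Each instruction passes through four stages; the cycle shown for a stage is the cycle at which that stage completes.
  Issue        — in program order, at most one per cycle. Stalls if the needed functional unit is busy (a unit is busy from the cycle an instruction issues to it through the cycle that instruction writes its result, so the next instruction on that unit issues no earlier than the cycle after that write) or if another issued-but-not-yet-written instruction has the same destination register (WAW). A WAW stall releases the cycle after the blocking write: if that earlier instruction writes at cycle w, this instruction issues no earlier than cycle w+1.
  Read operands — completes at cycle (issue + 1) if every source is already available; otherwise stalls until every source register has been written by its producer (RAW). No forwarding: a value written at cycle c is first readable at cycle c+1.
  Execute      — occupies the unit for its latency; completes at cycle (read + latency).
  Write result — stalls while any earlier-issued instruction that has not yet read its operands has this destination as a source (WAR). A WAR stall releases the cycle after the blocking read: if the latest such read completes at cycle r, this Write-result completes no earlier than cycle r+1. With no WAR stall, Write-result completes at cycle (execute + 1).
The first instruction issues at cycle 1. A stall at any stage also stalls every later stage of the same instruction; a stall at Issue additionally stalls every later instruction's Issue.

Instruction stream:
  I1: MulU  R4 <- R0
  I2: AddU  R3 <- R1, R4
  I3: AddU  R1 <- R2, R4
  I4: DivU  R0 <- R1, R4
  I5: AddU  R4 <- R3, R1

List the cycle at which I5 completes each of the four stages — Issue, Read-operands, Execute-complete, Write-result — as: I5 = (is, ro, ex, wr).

I5 = (16, 17, 19, 20)

  I1 | 1 | 2 | 5 | 6
  I2 | 2 | 7 | 9 | 10   RAW R4: wait I1 write@6
  I3 | 11 | 12 | 14 | 15   struct: AddU busy until I2 writes@10
  I4 | 12 | 16 | 23 | 24   RAW R1: wait I3 write@15
  I5 | 16 | 17 | 19 | 20   struct: AddU busy until I3 writes@15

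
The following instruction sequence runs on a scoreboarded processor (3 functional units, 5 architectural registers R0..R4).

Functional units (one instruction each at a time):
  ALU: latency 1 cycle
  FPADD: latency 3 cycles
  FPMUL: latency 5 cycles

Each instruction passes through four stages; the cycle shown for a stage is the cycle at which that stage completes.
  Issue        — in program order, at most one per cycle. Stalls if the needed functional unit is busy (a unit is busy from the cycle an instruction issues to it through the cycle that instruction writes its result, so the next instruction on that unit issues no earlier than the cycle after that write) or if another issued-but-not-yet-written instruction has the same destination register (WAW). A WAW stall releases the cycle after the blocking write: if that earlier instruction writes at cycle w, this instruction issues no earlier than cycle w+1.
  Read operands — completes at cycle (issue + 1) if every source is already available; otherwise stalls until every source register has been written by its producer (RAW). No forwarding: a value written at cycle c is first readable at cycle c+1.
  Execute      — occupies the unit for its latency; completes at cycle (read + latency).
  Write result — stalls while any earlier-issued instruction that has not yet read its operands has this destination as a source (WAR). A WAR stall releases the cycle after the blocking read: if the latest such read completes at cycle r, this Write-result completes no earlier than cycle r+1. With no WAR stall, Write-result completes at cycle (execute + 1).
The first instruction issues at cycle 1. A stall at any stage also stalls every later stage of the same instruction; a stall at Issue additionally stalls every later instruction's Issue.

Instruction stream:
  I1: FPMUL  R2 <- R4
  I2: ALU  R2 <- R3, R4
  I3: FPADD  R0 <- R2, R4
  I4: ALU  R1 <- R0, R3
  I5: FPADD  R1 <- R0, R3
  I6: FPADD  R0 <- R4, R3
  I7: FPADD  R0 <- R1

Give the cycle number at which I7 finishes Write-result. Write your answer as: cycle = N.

c1: I1 issues→FPMUL
c2: I1 reads
c7: I1 exec-done
c8: I1 writes R2
c9: I2 issues→ALU
c10: I2 reads, I3 issues→FPADD
c11: I2 exec-done
c12: I2 writes R2
c13: I3 reads, I4 issues→ALU
c16: I3 exec-done
c17: I3 writes R0
c18: I4 reads
c19: I4 exec-done
c20: I4 writes R1
c21: I5 issues→FPADD
c22: I5 reads
c25: I5 exec-done
c26: I5 writes R1
c27: I6 issues→FPADD
c28: I6 reads
c31: I6 exec-done
c32: I6 writes R0
c33: I7 issues→FPADD
c34: I7 reads
c37: I7 exec-done
c38: I7 writes R0

cycle = 38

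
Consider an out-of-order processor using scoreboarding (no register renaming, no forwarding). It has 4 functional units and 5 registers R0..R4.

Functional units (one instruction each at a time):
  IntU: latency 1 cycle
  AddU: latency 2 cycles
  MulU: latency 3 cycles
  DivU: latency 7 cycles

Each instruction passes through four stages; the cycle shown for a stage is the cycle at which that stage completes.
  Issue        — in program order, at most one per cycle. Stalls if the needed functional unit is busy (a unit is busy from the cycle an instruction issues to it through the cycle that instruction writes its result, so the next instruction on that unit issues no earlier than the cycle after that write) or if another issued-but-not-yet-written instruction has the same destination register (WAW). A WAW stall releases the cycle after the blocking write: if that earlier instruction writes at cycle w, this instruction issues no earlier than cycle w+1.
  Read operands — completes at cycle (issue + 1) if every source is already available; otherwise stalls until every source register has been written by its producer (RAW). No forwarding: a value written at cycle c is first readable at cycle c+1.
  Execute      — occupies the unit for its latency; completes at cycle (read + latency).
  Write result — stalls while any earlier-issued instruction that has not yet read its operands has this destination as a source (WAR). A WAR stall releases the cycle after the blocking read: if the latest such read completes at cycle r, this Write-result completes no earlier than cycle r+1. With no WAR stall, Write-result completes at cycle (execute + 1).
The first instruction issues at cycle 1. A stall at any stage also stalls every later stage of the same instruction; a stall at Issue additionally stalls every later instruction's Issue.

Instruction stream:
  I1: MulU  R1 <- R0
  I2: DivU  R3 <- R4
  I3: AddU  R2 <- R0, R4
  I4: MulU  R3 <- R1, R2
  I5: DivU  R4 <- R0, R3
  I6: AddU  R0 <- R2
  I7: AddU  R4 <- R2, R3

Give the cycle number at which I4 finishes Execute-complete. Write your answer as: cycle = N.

cycle = 16

  I1 | 1 | 2 | 5 | 6
  I2 | 2 | 3 | 10 | 11
  I3 | 3 | 4 | 6 | 7
  I4 | 12 | 13 | 16 | 17   WAW R3: wait I2 write@11
  I5 | 13 | 18 | 25 | 26   RAW R3: wait I4 write@17
  I6 | 14 | 15 | 17 | 19   WAR R0: wait I5 read@18
  I7 | 27 | 28 | 30 | 31   WAW R4: wait I5 write@26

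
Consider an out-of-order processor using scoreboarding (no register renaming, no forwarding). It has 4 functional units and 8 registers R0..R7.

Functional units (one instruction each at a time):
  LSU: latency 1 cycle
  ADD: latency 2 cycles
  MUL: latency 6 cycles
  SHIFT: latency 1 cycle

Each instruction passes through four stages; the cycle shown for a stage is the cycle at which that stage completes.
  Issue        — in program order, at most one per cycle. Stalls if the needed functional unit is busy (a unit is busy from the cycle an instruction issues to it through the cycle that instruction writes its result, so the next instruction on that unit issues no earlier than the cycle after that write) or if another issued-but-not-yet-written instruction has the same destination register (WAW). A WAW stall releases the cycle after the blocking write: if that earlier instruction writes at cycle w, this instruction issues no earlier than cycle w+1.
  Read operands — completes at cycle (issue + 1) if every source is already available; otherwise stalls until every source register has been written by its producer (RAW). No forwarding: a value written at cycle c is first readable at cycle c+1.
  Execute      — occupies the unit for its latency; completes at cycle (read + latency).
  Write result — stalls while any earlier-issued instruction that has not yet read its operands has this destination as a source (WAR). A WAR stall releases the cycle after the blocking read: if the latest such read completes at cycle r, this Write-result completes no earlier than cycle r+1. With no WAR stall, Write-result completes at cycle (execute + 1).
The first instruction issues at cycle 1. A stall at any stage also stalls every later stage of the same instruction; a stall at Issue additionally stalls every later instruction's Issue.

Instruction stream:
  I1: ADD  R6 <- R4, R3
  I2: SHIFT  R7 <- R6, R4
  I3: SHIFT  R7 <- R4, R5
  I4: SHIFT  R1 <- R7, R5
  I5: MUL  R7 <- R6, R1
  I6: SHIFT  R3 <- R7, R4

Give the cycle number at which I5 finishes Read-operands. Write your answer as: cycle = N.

cycle = 17

I1: IS=1 RO=2 EX=4 WR=5
I2: IS=2 RO=6 EX=7 WR=8  [RAW R6: wait I1 write@5]
I3: IS=9 RO=10 EX=11 WR=12  [struct: SHIFT busy until I2 writes@8]
I4: IS=13 RO=14 EX=15 WR=16  [struct: SHIFT busy until I3 writes@12]
I5: IS=14 RO=17 EX=23 WR=24  [RAW R1: wait I4 write@16]
I6: IS=17 RO=25 EX=26 WR=27  [struct: SHIFT busy until I4 writes@16; RAW R7: wait I5 write@24]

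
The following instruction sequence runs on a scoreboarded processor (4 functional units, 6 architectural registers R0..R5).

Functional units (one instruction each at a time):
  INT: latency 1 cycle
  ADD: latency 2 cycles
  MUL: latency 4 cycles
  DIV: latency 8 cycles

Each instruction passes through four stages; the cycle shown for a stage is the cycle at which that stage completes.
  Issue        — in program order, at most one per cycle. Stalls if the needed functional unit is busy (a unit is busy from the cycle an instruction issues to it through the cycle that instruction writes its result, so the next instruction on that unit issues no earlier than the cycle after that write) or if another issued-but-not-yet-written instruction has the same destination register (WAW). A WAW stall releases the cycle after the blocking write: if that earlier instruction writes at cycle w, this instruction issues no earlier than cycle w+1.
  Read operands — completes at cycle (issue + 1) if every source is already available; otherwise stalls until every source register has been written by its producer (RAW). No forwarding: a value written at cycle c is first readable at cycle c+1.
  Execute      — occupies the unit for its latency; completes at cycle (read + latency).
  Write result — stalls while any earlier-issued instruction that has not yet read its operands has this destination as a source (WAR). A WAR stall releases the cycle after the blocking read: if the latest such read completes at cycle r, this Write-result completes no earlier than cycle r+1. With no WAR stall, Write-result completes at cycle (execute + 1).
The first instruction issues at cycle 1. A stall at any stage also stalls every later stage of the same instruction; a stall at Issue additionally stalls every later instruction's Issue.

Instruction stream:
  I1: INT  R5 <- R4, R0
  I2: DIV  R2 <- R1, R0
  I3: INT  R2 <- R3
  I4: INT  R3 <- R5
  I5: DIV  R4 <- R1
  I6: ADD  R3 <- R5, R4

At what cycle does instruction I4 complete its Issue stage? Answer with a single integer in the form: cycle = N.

cycle = 17

c1: I1 issues→INT
c2: I1 reads | I2 issues→DIV
c3: I1 exec-done | I2 reads
c4: I1 writes R5
c11: I2 exec-done
c12: I2 writes R2
c13: I3 issues→INT
c14: I3 reads
c15: I3 exec-done
c16: I3 writes R2
c17: I4 issues→INT
c18: I4 reads | I5 issues→DIV
c19: I4 exec-done | I5 reads
c20: I4 writes R3
c21: I6 issues→ADD
c27: I5 exec-done
c28: I5 writes R4
c29: I6 reads
c31: I6 exec-done
c32: I6 writes R3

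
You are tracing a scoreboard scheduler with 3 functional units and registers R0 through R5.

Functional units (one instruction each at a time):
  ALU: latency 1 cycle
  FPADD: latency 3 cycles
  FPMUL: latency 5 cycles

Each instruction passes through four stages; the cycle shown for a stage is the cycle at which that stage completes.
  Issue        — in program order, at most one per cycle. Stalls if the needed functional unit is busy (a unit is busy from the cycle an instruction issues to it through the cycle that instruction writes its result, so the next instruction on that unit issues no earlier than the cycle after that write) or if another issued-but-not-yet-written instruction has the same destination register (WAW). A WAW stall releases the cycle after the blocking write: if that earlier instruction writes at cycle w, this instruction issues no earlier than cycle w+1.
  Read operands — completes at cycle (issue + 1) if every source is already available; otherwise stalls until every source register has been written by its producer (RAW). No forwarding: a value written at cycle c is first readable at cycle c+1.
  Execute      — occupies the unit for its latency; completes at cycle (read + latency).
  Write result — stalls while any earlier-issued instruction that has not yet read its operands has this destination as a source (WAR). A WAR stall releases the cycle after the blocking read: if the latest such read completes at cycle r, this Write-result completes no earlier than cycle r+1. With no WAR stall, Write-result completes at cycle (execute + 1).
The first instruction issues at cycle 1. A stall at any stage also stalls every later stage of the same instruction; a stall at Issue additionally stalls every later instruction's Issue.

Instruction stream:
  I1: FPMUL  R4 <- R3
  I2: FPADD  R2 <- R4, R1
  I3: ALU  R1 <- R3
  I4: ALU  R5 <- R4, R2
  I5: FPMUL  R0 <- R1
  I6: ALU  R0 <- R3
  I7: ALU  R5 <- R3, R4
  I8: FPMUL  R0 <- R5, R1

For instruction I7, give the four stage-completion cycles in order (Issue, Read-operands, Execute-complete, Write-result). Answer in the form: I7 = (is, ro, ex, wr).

I7 = (24, 25, 26, 27)

cycle 1: I1 issues→FPMUL
cycle 2: I1 reads · I2 issues→FPADD
cycle 3: I3 issues→ALU
cycle 4: I3 reads
cycle 5: I3 exec-done
cycle 7: I1 exec-done
cycle 8: I1 writes R4
cycle 9: I2 reads
cycle 10: I3 writes R1
cycle 11: I4 issues→ALU
cycle 12: I2 exec-done · I5 issues→FPMUL
cycle 13: I2 writes R2 · I5 reads
cycle 14: I4 reads
cycle 15: I4 exec-done
cycle 16: I4 writes R5
cycle 18: I5 exec-done
cycle 19: I5 writes R0
cycle 20: I6 issues→ALU
cycle 21: I6 reads
cycle 22: I6 exec-done
cycle 23: I6 writes R0
cycle 24: I7 issues→ALU
cycle 25: I7 reads · I8 issues→FPMUL
cycle 26: I7 exec-done
cycle 27: I7 writes R5
cycle 28: I8 reads
cycle 33: I8 exec-done
cycle 34: I8 writes R0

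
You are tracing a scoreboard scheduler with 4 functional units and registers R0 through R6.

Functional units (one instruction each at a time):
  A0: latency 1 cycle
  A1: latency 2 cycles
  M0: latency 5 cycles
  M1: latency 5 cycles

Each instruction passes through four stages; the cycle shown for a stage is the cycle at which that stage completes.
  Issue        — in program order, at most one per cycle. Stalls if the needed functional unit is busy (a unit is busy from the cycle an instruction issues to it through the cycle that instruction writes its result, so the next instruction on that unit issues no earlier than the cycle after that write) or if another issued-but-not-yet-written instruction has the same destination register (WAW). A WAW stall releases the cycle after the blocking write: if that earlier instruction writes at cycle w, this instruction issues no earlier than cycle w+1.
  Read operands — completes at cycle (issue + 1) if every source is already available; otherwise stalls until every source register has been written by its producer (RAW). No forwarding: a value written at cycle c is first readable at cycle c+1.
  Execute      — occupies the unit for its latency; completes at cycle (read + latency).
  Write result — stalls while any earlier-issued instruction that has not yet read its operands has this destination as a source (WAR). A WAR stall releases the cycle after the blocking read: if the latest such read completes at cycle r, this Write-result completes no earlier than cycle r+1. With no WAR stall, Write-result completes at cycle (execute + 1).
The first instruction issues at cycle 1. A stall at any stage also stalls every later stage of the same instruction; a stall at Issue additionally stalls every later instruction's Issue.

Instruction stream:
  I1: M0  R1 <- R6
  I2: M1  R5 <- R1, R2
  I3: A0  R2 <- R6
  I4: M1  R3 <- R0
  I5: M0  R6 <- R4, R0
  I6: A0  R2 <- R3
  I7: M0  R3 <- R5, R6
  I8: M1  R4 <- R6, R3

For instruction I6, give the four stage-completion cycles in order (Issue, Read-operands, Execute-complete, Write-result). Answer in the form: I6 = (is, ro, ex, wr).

I6 = (18, 24, 25, 26)

c1: I1 dispatched to M0
c2: I1 operands ready · I2 dispatched to M1
c3: I3 dispatched to A0
c4: I3 operands ready
c5: I3 complete
c7: I1 complete
c8: R1←I1
c9: I2 operands ready
c10: R2←I3
c14: I2 complete
c15: R5←I2
c16: I4 dispatched to M1
c17: I4 operands ready · I5 dispatched to M0
c18: I5 operands ready · I6 dispatched to A0
c22: I4 complete
c23: R3←I4 · I5 complete
c24: R6←I5 · I6 operands ready
c25: I6 complete · I7 dispatched to M0
c26: R2←I6 · I7 operands ready · I8 dispatched to M1
c31: I7 complete
c32: R3←I7
c33: I8 operands ready
c38: I8 complete
c39: R4←I8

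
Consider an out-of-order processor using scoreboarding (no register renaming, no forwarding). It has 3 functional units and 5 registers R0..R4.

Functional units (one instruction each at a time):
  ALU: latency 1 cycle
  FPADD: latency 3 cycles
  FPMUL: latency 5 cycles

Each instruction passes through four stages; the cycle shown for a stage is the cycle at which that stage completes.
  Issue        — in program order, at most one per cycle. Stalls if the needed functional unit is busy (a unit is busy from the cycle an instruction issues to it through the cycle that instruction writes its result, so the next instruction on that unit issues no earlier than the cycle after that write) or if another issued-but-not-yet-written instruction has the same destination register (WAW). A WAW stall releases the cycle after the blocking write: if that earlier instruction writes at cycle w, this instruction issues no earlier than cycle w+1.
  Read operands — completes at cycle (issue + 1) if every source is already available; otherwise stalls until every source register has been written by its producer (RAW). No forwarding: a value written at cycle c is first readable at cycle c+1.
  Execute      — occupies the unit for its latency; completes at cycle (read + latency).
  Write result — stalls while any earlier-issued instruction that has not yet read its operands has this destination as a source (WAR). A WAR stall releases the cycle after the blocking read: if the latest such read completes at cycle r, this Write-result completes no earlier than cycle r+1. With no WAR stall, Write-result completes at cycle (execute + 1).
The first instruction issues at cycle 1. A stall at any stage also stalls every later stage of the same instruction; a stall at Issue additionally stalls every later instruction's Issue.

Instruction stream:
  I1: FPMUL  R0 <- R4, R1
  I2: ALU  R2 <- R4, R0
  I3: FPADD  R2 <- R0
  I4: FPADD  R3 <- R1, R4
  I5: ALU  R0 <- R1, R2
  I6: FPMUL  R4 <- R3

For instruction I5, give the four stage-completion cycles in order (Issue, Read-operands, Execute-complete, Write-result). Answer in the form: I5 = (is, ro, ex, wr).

I1 -> (1, 2, 7, 8)
I2 -> (2, 9, 10, 11)  // RAW R0: wait I1 write@8
I3 -> (12, 13, 16, 17)  // WAW R2: wait I2 write@11
I4 -> (18, 19, 22, 23)  // struct: FPADD busy until I3 writes@17
I5 -> (19, 20, 21, 22)
I6 -> (20, 24, 29, 30)  // RAW R3: wait I4 write@23

I5 = (19, 20, 21, 22)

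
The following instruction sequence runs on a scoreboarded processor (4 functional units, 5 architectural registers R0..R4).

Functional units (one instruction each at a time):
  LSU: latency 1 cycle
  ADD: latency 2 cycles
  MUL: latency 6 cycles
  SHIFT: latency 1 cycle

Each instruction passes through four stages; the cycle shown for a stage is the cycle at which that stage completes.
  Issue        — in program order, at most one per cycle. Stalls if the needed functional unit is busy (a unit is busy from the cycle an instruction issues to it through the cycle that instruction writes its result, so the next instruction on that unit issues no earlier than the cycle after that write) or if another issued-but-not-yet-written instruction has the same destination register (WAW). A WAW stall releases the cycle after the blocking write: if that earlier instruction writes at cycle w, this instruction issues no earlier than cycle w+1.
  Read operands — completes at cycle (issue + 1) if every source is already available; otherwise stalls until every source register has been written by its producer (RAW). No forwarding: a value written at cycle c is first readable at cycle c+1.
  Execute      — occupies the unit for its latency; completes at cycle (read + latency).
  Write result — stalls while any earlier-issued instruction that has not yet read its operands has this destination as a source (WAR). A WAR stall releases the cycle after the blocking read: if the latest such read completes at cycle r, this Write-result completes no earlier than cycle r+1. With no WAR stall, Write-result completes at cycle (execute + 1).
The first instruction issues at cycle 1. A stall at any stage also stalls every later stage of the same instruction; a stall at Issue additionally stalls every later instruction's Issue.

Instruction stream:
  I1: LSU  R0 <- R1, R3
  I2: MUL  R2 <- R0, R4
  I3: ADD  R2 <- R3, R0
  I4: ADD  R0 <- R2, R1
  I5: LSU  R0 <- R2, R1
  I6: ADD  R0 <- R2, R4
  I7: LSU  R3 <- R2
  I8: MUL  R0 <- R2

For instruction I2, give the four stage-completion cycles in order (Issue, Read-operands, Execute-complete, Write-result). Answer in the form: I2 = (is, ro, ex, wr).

I2 = (2, 5, 11, 12)

1) issue 1, read 2, done 3, write 4
2) issue 2, read 5, done 11, write 12  <RAW R0: wait I1 write@4>
3) issue 13, read 14, done 16, write 17  <WAW R2: wait I2 write@12>
4) issue 18, read 19, done 21, write 22  <struct: ADD busy until I3 writes@17>
5) issue 23, read 24, done 25, write 26  <WAW R0: wait I4 write@22>
6) issue 27, read 28, done 30, write 31  <WAW R0: wait I5 write@26>
7) issue 28, read 29, done 30, write 31
8) issue 32, read 33, done 39, write 40  <WAW R0: wait I6 write@31>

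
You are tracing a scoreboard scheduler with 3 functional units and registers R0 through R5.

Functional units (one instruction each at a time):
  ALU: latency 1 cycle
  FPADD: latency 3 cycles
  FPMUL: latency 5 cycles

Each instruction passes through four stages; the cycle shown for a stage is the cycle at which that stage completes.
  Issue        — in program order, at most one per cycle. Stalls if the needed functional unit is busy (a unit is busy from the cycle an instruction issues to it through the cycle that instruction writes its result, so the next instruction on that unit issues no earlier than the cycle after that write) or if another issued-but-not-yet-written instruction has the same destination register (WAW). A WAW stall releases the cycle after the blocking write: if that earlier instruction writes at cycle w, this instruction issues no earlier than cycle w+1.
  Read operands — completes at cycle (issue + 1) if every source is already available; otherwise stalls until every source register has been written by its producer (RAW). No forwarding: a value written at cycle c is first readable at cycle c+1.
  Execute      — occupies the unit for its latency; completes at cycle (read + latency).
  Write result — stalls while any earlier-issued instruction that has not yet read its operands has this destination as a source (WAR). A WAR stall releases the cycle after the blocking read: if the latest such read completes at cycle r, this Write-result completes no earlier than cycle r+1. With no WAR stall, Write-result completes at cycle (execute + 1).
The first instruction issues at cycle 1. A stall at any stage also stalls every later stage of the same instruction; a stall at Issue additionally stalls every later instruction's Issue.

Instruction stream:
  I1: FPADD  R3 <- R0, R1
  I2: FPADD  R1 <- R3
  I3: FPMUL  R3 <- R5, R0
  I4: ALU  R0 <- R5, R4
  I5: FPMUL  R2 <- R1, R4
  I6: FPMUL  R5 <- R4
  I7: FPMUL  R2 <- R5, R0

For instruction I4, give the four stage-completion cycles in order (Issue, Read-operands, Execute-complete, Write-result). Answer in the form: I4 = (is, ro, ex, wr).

I4 = (9, 10, 11, 12)

I1  is:1  ro:2  ex:5  wr:6
I2  is:7  ro:8  ex:11  wr:12  — struct: FPADD busy until I1 writes@6
I3  is:8  ro:9  ex:14  wr:15
I4  is:9  ro:10  ex:11  wr:12
I5  is:16  ro:17  ex:22  wr:23  — struct: FPMUL busy until I3 writes@15
I6  is:24  ro:25  ex:30  wr:31  — struct: FPMUL busy until I5 writes@23
I7  is:32  ro:33  ex:38  wr:39  — struct: FPMUL busy until I6 writes@31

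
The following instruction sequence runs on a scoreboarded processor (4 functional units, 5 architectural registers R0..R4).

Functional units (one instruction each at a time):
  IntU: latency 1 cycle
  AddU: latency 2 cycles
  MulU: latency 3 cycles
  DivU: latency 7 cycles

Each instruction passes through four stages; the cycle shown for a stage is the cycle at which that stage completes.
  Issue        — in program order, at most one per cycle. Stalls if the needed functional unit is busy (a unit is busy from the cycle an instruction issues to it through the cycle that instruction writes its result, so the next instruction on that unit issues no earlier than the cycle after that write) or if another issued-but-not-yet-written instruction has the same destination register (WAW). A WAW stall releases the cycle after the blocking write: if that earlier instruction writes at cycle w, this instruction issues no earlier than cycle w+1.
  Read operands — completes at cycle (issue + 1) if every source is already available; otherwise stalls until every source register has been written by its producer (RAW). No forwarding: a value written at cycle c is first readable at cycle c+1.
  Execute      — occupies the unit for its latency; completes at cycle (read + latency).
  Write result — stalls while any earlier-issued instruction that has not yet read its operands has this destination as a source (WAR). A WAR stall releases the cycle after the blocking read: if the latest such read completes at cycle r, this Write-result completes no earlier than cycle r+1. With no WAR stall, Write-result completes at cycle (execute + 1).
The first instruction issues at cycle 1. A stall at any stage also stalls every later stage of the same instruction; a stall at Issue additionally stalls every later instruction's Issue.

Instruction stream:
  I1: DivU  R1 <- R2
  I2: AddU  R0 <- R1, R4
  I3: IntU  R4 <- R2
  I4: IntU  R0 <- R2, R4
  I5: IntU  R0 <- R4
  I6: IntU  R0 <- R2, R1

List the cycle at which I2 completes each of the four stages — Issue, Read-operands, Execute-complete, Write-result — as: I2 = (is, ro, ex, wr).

I2 = (2, 11, 13, 14)

I1  is:1  ro:2  ex:9  wr:10
I2  is:2  ro:11  ex:13  wr:14  — RAW R1: wait I1 write@10
I3  is:3  ro:4  ex:5  wr:12  — WAR R4: wait I2 read@11
I4  is:15  ro:16  ex:17  wr:18  — WAW R0: wait I2 write@14
I5  is:19  ro:20  ex:21  wr:22  — struct: IntU busy until I4 writes@18
I6  is:23  ro:24  ex:25  wr:26  — struct: IntU busy until I5 writes@22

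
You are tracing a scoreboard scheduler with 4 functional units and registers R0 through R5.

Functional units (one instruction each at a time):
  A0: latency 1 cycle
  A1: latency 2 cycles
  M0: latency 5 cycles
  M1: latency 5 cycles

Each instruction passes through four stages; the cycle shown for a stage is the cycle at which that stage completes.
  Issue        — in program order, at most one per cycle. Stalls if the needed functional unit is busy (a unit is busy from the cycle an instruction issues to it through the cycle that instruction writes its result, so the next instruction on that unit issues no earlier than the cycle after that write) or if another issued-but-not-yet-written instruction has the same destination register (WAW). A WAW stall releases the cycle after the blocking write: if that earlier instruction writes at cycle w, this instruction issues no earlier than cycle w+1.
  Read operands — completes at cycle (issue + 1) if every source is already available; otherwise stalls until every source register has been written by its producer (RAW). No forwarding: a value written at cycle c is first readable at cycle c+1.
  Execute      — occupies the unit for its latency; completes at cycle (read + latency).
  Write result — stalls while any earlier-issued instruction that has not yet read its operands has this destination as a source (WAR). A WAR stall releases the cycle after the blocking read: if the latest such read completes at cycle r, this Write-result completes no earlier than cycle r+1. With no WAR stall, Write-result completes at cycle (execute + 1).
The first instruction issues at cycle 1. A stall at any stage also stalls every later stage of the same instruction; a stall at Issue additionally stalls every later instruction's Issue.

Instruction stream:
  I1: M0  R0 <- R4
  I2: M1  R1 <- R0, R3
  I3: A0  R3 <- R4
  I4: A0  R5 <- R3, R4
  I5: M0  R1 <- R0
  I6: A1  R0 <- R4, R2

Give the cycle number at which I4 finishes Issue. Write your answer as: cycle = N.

cycle = 11

[1] I1→M0
[2] I1 RO, I2→M1
[3] I3→A0
[4] I3 RO
[5] I3 EX
[7] I1 EX
[8] I1 WR R0
[9] I2 RO
[10] I3 WR R3
[11] I4→A0
[12] I4 RO
[13] I4 EX
[14] I2 EX, I4 WR R5
[15] I2 WR R1
[16] I5→M0
[17] I5 RO, I6→A1
[18] I6 RO
[20] I6 EX
[21] I6 WR R0
[22] I5 EX
[23] I5 WR R1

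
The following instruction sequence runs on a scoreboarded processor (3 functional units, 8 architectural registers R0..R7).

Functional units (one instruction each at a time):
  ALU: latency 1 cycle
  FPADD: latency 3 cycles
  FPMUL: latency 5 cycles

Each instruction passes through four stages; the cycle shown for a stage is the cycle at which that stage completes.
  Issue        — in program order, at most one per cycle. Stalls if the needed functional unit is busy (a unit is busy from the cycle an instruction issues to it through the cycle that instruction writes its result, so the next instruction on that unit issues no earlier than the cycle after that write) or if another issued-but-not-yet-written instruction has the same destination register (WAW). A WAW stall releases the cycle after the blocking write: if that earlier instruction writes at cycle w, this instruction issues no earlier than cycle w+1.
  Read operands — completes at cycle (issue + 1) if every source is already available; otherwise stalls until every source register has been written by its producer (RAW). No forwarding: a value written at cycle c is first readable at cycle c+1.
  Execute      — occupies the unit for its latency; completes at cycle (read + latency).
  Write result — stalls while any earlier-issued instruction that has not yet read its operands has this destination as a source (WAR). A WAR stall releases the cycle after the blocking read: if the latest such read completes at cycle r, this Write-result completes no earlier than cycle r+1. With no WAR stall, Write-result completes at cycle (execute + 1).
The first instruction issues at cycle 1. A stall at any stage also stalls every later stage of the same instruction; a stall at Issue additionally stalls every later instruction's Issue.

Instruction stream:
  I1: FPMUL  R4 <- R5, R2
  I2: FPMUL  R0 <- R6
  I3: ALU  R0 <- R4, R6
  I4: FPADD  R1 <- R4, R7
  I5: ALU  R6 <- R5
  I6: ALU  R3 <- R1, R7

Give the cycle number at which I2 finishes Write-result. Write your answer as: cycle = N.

cycle = 16

[1] I1 dispatched to FPMUL
[2] I1 operands ready
[7] I1 complete
[8] R4←I1
[9] I2 dispatched to FPMUL
[10] I2 operands ready
[15] I2 complete
[16] R0←I2
[17] I3 dispatched to ALU
[18] I3 operands ready; I4 dispatched to FPADD
[19] I3 complete; I4 operands ready
[20] R0←I3
[21] I5 dispatched to ALU
[22] I4 complete; I5 operands ready
[23] R1←I4; I5 complete
[24] R6←I5
[25] I6 dispatched to ALU
[26] I6 operands ready
[27] I6 complete
[28] R3←I6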